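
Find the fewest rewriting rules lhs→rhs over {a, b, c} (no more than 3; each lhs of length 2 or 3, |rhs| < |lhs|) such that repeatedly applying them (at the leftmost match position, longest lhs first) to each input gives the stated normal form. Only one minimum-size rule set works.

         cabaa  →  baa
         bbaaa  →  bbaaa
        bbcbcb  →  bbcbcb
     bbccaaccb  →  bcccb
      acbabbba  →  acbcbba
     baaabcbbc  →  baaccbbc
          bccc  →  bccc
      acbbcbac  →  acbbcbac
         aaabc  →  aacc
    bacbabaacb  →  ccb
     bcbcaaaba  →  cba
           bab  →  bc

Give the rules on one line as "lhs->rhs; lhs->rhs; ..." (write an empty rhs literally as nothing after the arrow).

  | cabaa => baa
  | bbaaa
  | bbcbcb
  | bbccaaccb => bbcaccb => babccb => bcccb

ab->c; bca->ab; ca->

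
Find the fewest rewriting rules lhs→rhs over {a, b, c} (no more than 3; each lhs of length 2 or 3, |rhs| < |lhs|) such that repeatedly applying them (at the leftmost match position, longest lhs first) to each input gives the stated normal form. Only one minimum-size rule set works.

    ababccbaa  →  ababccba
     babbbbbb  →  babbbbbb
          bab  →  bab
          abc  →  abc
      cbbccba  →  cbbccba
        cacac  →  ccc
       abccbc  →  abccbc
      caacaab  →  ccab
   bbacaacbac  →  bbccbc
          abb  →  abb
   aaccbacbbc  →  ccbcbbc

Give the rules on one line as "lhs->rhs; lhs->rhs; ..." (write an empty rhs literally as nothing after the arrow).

  | ababccbaa => ababccba
  | babbbbbb
  | bab
  | abc

aa->a; ac->c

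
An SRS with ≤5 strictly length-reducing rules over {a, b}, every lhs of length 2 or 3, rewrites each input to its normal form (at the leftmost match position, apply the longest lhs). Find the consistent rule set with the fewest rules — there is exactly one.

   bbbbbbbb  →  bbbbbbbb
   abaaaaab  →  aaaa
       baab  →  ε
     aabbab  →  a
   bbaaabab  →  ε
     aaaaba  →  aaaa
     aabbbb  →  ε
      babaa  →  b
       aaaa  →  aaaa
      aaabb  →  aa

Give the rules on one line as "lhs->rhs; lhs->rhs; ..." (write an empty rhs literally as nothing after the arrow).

ab->; abb->; ba->b; baa->a

  | bbbbbbbb
  | abaaaaab => aaaaab => aaaa
  | baab => ab => ε
  | aabbab => aab => a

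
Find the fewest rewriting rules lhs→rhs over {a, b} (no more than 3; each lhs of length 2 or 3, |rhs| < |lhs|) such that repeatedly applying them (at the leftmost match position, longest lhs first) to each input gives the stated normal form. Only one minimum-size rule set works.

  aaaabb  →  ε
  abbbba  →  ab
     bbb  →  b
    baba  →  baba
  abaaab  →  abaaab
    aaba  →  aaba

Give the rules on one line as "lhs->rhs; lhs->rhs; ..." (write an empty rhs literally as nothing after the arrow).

  | aaaabb => aaabb => aabb => abb => bb => ε
  | abbbba => bbbba => bba => ab
  | bbb => b
  | baba

abb->bb; bb->; bba->ab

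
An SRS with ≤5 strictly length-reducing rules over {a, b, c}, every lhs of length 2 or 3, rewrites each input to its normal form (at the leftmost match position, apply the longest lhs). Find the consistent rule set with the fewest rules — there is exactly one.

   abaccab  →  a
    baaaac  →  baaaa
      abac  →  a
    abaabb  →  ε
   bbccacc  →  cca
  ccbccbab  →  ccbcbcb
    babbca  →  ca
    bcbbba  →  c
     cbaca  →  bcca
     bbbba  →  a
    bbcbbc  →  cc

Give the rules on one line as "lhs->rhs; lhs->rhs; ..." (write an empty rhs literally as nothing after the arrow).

ab->; ac->a; bb->; cba->bc

  | abaccab => accab => acab => aab => a
  | baaaac => baaaa
  | abac => ac => a
  | abaabb => aabb => ab => ε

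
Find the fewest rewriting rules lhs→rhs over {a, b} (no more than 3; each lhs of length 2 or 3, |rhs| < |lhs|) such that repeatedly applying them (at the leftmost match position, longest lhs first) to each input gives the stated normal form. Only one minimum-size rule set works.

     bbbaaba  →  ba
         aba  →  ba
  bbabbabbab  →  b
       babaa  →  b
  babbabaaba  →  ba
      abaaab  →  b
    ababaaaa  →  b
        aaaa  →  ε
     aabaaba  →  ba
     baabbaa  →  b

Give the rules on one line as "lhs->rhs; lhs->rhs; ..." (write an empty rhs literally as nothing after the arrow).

  | bbbaaba => bbaaba => baaba => bba => ba
  | aba => ba
  | bbabbabbab => babbabbab => bbbabbab => bbabbab => babbab => bbbab => bbab => bab => bb => b
  | babaa => bbaa => baa => b

aa->; ab->b; bb->b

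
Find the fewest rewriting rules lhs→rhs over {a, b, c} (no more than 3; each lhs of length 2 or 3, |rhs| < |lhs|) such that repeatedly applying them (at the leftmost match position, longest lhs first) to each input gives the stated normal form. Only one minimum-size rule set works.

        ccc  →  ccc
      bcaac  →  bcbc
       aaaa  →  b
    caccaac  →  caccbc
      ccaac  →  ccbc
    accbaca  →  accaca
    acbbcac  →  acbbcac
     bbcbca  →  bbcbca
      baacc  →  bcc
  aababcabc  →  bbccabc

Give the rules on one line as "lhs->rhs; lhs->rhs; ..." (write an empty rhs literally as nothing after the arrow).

  | ccc
  | bcaac => bcbc
  | aaaa => baa => aa => b
  | caccaac => caccbc

aa->b; ba->a; bab->bc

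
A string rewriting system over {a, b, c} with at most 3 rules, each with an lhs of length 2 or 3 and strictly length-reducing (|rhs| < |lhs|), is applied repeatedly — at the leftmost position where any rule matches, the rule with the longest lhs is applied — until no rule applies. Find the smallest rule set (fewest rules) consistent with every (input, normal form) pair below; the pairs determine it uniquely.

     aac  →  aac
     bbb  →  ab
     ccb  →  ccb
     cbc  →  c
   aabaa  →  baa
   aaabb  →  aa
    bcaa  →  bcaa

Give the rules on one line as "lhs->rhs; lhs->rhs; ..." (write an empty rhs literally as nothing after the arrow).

aab->b; bb->a; cbc->c

  | aac
  | bbb => ab
  | ccb
  | cbc => c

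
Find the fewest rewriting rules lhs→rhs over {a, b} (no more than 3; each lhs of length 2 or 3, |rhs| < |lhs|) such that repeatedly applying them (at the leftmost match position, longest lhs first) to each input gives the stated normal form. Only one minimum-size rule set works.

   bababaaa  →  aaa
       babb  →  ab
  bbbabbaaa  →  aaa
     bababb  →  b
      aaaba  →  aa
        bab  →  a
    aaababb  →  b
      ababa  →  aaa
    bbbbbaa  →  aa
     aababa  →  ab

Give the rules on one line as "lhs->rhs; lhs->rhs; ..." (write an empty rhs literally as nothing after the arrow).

  | bababaaa => bbabaaa => aabaaa => aaa
  | babb => bbb => ab
  | bbbabbaaa => ababbaaa => abbbaaa => aabaaa => aaa
  | bababb => bbabb => aabb => b

aab->; ba->b; bb->a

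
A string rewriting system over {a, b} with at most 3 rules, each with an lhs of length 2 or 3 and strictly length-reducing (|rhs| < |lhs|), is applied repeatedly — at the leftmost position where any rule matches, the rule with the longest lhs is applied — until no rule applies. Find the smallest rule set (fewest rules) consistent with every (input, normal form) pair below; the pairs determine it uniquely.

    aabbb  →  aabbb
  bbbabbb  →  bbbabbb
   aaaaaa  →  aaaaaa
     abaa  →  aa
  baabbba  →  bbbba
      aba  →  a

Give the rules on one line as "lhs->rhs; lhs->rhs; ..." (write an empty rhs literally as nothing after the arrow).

aba->a; baa->b

  | aabbb
  | bbbabbb
  | aaaaaa
  | abaa => aa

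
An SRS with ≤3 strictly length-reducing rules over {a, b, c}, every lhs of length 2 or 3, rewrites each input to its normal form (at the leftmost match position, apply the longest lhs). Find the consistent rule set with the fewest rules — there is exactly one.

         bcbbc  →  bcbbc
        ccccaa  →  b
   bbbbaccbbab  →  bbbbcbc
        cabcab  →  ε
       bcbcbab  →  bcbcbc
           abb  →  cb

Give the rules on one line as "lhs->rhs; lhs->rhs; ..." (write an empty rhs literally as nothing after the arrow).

aa->b; ab->c; cc->

  | bcbbc
  | ccccaa => ccaa => aa => b
  | bbbbaccbbab => bbbbabbab => bbbbcbab => bbbbcbc
  | cabcab => cccab => cab => cc => ε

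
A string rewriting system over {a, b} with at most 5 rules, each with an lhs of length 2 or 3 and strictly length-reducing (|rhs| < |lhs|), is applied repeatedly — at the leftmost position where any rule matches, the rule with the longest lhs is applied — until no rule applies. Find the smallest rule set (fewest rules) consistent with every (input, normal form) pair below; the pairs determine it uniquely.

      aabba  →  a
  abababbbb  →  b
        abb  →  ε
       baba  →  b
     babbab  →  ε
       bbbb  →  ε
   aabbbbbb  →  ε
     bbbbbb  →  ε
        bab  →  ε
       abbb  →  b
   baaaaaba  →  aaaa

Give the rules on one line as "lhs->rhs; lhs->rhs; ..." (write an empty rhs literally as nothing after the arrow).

  | aabba => abba => bba => a
  | abababbbb => babbbb => bbbbb => bbb => b
  | abb => bb => ε
  | baba => b

ab->b; aba->; baa->aa; bb->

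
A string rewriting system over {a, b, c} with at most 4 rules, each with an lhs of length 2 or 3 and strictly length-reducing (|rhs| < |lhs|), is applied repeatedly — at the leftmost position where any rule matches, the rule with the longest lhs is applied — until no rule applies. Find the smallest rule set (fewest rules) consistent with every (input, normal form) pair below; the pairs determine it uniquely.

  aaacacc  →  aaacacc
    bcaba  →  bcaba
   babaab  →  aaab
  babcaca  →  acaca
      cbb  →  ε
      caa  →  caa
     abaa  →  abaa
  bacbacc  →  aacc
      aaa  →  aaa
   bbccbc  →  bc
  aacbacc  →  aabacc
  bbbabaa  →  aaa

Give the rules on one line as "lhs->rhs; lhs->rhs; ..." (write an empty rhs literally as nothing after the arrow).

bab->a; bb->; cb->b

  | aaacacc
  | bcaba
  | babaab => aaab
  | babcaca => acaca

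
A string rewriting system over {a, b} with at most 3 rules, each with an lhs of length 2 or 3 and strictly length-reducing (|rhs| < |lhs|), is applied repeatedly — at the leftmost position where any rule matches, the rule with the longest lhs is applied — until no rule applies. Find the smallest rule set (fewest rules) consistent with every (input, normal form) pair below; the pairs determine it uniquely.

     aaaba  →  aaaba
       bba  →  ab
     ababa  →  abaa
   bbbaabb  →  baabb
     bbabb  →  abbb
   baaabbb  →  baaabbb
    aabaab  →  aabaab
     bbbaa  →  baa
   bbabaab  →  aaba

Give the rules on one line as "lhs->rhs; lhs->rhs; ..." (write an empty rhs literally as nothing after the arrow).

  | aaaba
  | bba => ab
  | ababa => abaa
  | bbbaabb => bababb => baabb

bab->ba; bba->ab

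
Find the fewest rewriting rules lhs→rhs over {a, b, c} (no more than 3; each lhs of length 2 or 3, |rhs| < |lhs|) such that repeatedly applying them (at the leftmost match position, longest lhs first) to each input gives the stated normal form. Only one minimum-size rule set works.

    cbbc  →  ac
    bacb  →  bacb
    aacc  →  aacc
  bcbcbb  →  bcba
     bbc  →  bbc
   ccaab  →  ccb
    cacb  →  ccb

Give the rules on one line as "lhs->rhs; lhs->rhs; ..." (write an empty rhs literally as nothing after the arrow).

  | cbbc => ac
  | bacb
  | aacc
  | bcbcbb => bcba

ca->c; cbb->a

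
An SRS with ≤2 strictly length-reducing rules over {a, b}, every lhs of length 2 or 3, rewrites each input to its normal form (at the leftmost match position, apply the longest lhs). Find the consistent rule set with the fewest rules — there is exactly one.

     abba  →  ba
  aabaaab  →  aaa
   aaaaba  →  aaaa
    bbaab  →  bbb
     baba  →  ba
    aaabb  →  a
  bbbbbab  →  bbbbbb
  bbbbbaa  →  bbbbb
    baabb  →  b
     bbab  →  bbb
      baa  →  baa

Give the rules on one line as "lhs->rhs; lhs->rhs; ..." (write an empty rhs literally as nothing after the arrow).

  | abba => ba
  | aabaaab => aaaab => aaa
  | aaaaba => aaaa
  | bbaab => bbab => bbb

ab->; bba->bb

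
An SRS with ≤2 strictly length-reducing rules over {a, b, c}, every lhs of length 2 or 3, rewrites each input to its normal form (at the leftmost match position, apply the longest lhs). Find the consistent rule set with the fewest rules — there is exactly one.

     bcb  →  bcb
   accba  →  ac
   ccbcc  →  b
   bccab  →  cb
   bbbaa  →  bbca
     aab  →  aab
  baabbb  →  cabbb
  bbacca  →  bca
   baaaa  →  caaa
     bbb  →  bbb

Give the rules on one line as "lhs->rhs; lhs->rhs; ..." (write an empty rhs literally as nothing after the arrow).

ba->c; cc->

  | bcb
  | accba => aba => ac
  | ccbcc => bcc => b
  | bccab => bab => cb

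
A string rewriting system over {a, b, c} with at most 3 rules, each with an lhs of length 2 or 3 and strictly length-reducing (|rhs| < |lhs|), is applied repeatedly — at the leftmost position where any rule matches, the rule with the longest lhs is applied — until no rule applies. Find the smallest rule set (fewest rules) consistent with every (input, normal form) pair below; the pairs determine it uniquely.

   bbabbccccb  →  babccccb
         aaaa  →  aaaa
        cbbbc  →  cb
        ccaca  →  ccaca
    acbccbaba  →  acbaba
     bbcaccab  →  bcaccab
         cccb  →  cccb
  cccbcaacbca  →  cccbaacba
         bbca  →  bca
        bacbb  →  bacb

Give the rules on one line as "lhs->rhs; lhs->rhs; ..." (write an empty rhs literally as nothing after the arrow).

  | bbabbccccb => babbccccb => babccccb
  | aaaa
  | cbbbc => cbbc => cbc => cb
  | ccaca

bb->b; cbc->cb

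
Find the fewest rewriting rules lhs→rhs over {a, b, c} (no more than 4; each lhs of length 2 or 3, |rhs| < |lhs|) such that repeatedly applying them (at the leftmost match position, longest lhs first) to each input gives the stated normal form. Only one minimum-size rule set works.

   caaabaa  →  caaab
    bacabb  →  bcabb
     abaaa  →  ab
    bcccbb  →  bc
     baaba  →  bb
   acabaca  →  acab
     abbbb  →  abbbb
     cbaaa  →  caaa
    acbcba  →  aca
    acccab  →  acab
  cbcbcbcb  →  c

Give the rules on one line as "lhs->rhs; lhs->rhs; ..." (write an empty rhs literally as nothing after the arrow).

  | caaabaa => caaaba => caaab
  | bacabb => bcabb
  | abaaa => abaa => aba => ab
  | bcccbb => bccbb => bcbb => bcb => bc

abc->ab; ba->b; cb->c; cc->c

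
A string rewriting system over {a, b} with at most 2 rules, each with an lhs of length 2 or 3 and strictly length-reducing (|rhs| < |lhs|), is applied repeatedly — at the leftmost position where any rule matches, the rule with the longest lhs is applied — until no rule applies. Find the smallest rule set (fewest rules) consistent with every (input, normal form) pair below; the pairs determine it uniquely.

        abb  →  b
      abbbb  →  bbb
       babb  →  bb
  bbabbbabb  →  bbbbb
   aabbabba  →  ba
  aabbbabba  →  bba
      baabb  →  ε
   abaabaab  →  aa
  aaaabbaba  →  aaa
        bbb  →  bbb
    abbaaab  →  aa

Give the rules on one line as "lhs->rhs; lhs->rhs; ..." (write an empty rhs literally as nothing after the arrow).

ab->; baa->aa

  | abb => b
  | abbbb => bbb
  | babb => bb
  | bbabbbabb => bbbbabb => bbbbb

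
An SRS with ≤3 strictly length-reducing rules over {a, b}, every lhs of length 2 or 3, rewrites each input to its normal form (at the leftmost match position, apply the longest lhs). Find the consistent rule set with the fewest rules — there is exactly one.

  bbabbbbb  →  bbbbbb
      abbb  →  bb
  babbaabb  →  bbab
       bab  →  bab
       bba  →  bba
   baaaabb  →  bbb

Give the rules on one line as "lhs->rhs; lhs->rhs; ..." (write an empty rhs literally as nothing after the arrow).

  | bbabbbbb => bbbbbb
  | abbb => bb
  | babbaabb => bbaabb => bbab
  | bab

aaa->b; abb->b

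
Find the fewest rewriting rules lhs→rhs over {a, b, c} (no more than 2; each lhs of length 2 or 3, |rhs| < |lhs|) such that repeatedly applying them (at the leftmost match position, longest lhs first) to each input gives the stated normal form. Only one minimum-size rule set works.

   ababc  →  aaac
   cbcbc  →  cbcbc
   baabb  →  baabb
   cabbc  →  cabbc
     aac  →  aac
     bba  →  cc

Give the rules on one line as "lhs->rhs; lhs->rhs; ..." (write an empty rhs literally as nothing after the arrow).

bab->aa; bba->cc

  | ababc => aaac
  | cbcbc
  | baabb
  | cabbc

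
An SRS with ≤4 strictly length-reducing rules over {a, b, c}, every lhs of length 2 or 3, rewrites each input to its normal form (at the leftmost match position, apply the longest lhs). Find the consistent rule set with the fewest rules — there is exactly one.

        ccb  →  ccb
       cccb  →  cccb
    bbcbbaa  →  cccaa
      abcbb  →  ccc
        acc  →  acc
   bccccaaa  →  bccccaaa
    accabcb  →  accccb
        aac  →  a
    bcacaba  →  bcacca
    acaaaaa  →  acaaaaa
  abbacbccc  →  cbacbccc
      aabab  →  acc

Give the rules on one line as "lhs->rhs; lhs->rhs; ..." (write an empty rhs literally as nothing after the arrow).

aac->a; ab->c; bb->c

  | ccb
  | cccb
  | bbcbbaa => ccbbaa => cccaa
  | abcbb => ccbb => ccc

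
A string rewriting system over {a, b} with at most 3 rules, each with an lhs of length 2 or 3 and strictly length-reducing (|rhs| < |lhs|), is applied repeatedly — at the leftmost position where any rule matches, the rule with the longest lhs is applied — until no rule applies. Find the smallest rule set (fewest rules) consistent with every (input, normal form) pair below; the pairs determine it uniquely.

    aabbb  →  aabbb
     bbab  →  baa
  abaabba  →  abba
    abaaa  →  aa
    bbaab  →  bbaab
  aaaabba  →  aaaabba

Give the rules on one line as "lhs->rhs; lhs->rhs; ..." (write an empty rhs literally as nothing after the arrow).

aba->; bab->aa

  | aabbb
  | bbab => baa
  | abaabba => abba
  | abaaa => aa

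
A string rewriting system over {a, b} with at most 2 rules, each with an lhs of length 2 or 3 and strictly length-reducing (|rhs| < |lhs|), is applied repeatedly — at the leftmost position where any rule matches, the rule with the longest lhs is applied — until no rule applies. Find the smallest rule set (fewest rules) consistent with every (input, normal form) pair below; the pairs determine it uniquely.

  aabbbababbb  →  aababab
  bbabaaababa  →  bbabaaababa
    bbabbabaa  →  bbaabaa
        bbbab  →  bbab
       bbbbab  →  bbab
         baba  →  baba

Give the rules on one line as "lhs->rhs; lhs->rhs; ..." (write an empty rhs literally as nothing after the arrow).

abb->a; bbb->bb

  | aabbbababbb => aabababbb => aababab
  | bbabaaababa
  | bbabbabaa => bbaabaa
  | bbbab => bbab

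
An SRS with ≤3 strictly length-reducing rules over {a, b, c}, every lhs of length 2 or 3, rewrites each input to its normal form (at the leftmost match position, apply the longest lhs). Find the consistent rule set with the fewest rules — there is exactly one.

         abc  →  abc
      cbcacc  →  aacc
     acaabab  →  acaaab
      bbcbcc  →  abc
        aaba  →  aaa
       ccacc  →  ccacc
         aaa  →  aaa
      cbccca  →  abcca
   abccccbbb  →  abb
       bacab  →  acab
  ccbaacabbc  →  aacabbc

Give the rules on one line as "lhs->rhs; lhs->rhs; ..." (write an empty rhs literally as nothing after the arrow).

ba->a; cbc->ab; ccb->

  | abc
  | cbcacc => abacc => aacc
  | acaabab => acaaab
  | bbcbcc => bbabc => babc => abc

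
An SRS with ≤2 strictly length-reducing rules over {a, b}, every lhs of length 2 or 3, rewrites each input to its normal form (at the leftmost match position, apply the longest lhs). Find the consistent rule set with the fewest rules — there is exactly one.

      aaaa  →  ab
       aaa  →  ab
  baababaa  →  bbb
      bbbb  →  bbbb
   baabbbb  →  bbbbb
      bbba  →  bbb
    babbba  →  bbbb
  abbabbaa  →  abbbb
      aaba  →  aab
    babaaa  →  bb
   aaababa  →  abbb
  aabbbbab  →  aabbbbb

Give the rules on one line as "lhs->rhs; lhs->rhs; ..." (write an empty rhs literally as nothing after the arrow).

aaa->ab; ba->b

  | aaaa => aba => ab
  | aaa => ab
  | baababaa => bababaa => bbabaa => bbbaa => bbba => bbb
  | bbbb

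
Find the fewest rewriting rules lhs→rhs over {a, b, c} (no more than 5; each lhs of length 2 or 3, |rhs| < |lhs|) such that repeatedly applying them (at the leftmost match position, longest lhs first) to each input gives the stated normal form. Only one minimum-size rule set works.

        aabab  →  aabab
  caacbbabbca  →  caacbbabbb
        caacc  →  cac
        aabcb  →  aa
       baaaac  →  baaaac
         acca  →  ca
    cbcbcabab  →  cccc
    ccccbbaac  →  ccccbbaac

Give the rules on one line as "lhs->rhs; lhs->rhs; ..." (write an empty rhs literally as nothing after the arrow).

  | aabab
  | caacbbabbca => caacbbabbb
  | caacc => cac
  | aabcb => aa

acc->c; bca->bb; bcb->; cab->cc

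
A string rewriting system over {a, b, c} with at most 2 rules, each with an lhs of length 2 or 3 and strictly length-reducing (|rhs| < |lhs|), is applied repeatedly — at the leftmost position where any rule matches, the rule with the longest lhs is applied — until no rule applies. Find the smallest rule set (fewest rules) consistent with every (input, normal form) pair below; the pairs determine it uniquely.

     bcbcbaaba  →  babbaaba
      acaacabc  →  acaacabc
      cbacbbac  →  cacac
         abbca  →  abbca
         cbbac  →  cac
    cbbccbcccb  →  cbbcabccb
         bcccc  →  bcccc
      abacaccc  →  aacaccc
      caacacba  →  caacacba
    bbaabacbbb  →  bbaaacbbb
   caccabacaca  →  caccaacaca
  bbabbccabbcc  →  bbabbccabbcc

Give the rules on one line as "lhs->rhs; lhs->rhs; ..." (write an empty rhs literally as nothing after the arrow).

bac->ac; cbc->ab

  | bcbcbaaba => babbaaba
  | acaacabc
  | cbacbbac => cacbbac => cacbac => cacac
  | abbca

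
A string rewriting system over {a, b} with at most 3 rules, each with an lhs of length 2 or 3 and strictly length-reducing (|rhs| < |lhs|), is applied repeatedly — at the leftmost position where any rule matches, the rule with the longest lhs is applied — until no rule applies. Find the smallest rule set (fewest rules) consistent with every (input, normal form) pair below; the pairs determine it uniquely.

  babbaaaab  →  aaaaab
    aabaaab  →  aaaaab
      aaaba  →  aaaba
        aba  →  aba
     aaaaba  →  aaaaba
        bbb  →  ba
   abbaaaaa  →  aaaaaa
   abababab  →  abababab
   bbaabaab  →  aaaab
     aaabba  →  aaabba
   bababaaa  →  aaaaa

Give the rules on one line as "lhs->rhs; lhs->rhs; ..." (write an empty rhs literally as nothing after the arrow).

baa->aa; bbb->ba

  | babbaaaab => babaaaab => baaaaab => aaaaab
  | aabaaab => aaaaab
  | aaaba
  | aba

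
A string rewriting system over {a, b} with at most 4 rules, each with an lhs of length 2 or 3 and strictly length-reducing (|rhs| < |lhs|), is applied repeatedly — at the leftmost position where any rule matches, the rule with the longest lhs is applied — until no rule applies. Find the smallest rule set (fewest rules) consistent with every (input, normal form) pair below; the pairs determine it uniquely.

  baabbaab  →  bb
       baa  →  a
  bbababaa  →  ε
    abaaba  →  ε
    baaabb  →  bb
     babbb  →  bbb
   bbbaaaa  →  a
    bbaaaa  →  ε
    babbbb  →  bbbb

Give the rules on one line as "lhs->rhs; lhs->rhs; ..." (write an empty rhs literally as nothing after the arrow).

  | baabbaab => abbaab => abab => bb
  | baa => a
  | bbababaa => bbabaa => bbaa => ba => ε
  | abaaba => baba => ba => ε

aa->; aba->b; ba->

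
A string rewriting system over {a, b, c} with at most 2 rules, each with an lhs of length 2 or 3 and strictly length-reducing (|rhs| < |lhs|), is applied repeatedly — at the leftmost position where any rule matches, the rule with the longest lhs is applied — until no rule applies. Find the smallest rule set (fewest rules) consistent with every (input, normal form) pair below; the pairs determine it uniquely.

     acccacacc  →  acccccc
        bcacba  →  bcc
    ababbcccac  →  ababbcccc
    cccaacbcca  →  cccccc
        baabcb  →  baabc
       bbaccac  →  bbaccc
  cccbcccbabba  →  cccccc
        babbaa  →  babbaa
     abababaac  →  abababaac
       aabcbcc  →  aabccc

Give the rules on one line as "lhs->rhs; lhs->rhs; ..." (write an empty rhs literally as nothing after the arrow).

  | acccacacc => accccacc => acccccc
  | bcacba => bccba => bcca => bcc
  | ababbcccac => ababbcccc
  | cccaacbcca => cccacbcca => ccccbcca => cccccca => cccccc

ca->c; cb->c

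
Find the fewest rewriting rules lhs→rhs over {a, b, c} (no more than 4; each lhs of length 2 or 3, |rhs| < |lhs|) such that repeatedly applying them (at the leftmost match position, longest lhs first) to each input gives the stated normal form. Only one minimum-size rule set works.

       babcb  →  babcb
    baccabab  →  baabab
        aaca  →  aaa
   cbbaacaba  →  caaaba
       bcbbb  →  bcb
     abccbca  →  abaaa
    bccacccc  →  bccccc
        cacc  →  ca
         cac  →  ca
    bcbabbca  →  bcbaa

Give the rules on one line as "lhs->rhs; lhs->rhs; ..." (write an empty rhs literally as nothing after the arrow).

ac->a; bb->; cca->c; ccb->aa

  | babcb
  | baccabab => bacabab => baabab
  | aaca => aaa
  | cbbaacaba => caacaba => caaaba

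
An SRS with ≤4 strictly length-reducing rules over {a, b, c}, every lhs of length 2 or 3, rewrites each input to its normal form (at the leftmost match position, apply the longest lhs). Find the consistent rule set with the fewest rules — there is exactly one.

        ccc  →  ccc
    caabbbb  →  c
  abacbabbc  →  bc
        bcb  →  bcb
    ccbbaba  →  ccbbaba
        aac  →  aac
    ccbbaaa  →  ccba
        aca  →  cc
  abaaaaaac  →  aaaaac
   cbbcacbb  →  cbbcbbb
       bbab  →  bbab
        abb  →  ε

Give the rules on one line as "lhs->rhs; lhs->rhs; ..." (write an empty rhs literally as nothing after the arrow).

abb->; aca->cc; acb->bb; baa->

  | ccc
  | caabbbb => cabb => c
  | abacbabbc => abbbabbc => babbc => bc
  | bcb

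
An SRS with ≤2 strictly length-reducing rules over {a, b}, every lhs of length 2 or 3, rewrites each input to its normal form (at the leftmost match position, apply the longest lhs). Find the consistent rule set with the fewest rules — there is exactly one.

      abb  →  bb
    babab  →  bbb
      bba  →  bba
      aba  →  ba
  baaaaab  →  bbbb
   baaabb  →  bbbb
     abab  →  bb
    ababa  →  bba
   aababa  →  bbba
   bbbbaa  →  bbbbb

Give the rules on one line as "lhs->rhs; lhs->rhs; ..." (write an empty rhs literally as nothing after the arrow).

  | abb => bb
  | babab => bbab => bbb
  | bba
  | aba => ba

aa->b; ab->b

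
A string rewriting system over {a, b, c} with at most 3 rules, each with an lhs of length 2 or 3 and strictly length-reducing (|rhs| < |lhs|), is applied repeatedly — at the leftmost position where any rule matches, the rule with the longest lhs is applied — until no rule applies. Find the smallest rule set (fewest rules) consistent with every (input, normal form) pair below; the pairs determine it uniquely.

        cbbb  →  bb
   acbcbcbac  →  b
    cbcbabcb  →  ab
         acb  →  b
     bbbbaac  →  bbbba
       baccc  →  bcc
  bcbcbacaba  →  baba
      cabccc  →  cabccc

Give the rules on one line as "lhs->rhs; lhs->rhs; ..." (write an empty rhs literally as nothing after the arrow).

  | cbbb => bb
  | acbcbcbac => bcbcbac => bcbac => bac => b
  | cbcbabcb => cbabcb => abcb => ab
  | acb => b

ac->; cb->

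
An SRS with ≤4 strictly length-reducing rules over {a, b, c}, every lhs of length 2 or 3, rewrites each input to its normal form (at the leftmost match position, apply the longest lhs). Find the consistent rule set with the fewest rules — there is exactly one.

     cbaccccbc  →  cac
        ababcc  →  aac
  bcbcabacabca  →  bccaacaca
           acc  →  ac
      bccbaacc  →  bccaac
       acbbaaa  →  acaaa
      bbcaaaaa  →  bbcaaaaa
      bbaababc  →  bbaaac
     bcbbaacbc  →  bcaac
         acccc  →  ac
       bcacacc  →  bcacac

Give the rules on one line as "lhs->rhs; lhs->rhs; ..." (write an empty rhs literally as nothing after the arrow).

  | cbaccccbc => caccccbc => cacccbc => caccbc => cacbc => cacc => cac
  | ababcc => aabcc => aacc => aac
  | bcbcabacabca => bccabacabca => bccaacabca => bccaacaca
  | acc => ac

ab->a; acc->ac; cb->c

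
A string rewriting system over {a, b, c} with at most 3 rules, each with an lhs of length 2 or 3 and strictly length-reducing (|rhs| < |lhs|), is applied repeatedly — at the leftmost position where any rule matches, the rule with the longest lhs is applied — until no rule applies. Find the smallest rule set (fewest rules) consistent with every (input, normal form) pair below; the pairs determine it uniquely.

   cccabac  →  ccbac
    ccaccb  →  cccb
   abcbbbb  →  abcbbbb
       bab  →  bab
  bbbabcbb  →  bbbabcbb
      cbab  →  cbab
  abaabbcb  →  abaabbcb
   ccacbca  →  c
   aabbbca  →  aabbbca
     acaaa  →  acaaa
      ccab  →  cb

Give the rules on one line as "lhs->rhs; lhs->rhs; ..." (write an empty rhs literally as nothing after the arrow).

cbc->c; cca->c

  | cccabac => ccbac
  | ccaccb => cccb
  | abcbbbb
  | bab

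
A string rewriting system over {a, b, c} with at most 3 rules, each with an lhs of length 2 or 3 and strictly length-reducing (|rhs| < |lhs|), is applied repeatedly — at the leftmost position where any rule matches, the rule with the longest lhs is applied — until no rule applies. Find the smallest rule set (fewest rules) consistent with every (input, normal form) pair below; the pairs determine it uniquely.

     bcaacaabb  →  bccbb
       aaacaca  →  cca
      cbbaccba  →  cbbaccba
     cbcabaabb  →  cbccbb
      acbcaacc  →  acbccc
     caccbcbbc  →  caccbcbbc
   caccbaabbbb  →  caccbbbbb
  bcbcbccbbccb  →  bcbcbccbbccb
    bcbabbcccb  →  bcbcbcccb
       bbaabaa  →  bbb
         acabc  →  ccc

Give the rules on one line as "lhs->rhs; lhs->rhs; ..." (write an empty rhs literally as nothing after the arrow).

  | bcaacaabb => bccaabb => bccbb
  | aaacaca => acaca => caca => cca
  | cbbaccba
  | cbcabaabb => cbccaabb => cbccbb

aa->; ab->c; aca->ca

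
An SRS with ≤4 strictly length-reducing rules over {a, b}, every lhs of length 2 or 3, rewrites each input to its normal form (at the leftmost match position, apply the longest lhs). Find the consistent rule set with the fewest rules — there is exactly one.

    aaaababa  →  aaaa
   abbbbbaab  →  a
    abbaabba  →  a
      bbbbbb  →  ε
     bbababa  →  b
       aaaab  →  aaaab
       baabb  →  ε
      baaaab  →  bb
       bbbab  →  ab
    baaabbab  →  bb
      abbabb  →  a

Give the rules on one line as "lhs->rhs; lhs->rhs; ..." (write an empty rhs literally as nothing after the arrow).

ba->; baa->b; bbb->

  | aaaababa => aaaaba => aaaa
  | abbbbbaab => abbaab => abbb => a
  | abbaabba => abbbba => aba => a
  | bbbbbb => bbb => ε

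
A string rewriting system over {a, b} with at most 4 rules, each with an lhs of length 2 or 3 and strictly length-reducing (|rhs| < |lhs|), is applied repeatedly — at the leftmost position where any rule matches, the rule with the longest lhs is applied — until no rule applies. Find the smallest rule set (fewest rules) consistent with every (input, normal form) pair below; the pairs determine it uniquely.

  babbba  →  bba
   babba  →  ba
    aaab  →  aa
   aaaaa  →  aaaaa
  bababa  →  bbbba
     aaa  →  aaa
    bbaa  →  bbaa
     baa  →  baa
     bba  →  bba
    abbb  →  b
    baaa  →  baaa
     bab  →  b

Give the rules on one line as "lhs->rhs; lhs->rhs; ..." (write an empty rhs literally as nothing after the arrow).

ab->; aba->bb; abb->

  | babbba => bba
  | babba => ba
  | aaab => aa
  | aaaaa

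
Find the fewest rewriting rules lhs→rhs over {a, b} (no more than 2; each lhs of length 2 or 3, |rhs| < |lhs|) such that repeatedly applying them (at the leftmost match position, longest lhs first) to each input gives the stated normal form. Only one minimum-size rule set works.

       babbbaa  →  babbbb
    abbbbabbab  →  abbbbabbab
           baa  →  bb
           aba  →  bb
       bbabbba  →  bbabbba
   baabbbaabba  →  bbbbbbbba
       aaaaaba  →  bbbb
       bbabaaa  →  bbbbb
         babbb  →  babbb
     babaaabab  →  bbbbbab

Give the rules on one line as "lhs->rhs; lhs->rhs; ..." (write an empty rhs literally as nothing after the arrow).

aa->b; aba->bb

  | babbbaa => babbbb
  | abbbbabbab
  | baa => bb
  | aba => bb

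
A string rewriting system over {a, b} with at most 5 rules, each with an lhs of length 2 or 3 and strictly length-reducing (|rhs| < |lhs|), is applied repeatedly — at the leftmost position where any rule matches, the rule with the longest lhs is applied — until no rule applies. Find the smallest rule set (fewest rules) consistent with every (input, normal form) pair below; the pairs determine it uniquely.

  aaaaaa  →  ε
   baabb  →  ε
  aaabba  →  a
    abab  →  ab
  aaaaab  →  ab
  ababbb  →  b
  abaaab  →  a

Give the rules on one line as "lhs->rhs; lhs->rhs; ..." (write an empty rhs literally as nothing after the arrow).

aa->; aaa->b; ba->; bb->a

  | aaaaaa => baaa => aa => ε
  | baabb => abb => aa => ε
  | aaabba => bbba => aba => a
  | abab => ab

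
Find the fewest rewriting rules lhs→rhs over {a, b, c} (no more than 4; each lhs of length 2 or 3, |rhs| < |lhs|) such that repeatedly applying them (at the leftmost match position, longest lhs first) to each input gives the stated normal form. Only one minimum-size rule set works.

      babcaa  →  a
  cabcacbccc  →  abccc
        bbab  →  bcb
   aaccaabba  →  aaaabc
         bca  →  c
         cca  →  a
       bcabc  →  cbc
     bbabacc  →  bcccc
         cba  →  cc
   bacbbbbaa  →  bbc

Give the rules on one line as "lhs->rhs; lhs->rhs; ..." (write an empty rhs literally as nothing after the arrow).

  | babcaa => cbcaa => cbaa => cca => ca => a
  | cabcacbccc => abcacbccc => abacbccc => accbccc => abccc
  | bbab => bcb
  | aaccaabba => aacaabba => aaaabba => aaaabc

ba->c; ca->a; ccb->b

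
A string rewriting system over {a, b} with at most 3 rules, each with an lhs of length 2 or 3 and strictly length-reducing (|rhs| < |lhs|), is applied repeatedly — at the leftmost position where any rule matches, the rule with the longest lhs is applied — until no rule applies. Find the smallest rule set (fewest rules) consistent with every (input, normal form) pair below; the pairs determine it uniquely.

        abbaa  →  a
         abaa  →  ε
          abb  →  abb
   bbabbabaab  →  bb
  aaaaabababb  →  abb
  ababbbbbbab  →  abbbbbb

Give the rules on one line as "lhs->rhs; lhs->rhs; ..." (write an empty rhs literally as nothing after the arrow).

  | abbaa => aba => a
  | abaa => aa => ε
  | abb
  | bbabbabaab => bbbabaab => bbbaab => bbab => bb

aa->; ba->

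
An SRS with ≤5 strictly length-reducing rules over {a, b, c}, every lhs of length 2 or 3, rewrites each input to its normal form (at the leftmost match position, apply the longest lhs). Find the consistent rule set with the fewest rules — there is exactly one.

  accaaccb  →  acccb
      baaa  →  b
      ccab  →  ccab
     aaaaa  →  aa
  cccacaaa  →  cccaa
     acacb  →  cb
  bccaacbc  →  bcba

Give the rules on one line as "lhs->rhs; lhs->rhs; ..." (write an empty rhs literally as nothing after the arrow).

  | accaaccb => acccb
  | baaa => b
  | ccab
  | aaaaa => aa

aaa->; aac->; aca->; cbc->ba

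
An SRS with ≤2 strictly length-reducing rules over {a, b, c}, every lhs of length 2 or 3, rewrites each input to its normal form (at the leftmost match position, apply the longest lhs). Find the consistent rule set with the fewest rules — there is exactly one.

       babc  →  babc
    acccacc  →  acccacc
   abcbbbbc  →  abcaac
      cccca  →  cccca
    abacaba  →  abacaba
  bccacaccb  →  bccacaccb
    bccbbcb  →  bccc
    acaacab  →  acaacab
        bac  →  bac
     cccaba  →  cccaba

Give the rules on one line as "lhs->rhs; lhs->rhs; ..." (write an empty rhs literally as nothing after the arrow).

acb->c; bb->a

  | babc
  | acccacc
  | abcbbbbc => abcabbc => abcaac
  | cccca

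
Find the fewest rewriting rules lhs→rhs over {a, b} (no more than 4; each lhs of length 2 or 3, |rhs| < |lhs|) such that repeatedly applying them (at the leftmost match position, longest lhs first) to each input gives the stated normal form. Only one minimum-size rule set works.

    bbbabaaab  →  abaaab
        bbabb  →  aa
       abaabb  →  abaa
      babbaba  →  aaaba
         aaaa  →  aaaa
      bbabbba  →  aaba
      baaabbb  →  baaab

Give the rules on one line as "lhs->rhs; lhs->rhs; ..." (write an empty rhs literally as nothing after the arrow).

bab->ab; bb->; bba->aa

  | bbbabaaab => babaaab => abaaab
  | bbabb => aabb => aa
  | abaabb => abaa
  | babbaba => abbaba => aaaba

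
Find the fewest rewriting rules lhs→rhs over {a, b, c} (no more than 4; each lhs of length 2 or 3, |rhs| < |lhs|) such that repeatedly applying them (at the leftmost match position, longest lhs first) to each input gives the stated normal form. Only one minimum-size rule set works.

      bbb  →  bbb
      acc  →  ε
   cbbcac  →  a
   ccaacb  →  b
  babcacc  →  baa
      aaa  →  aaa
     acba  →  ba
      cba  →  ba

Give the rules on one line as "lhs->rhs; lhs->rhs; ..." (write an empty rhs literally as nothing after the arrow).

  | bbb
  | acc => ε
  | cbbcac => bbcac => baac => bac => bc => a
  | ccaacb => ccacb => cccb => ccb => cb => b

ac->c; acc->; bc->a; cb->b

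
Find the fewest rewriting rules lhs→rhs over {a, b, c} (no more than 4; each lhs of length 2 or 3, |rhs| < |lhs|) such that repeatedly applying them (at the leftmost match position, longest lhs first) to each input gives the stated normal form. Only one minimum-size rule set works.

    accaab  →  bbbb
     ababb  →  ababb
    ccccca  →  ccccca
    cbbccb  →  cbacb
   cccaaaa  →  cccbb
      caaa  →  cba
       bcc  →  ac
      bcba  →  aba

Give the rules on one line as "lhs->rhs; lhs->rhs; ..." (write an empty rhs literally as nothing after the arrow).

  | accaab => bbaab => bbbb
  | ababb
  | ccccca
  | cbbccb => cbacb

aa->b; acc->bb; bc->a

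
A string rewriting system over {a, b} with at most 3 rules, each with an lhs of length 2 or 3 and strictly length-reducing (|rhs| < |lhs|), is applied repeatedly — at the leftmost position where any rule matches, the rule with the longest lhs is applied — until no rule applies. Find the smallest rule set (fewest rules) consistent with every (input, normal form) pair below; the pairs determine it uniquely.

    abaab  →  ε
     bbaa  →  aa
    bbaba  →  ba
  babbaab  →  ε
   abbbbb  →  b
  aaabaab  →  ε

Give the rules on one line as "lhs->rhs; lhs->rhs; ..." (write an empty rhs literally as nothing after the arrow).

ab->b; bb->

  | abaab => baab => bab => bb => ε
  | bbaa => aa
  | bbaba => aba => ba
  | babbaab => bbbaab => baab => bab => bb => ε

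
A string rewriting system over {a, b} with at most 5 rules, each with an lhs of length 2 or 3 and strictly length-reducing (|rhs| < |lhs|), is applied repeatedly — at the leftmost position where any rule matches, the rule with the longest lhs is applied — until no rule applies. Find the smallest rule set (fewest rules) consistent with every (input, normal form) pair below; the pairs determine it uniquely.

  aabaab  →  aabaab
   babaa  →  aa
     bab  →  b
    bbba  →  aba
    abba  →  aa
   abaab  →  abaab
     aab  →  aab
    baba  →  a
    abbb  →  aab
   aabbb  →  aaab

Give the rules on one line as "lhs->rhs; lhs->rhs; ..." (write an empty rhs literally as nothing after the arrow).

bab->bb; bb->b; bba->a; bbb->ab

  | aabaab
  | babaa => bbaa => aa
  | bab => bb => b
  | bbba => aba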